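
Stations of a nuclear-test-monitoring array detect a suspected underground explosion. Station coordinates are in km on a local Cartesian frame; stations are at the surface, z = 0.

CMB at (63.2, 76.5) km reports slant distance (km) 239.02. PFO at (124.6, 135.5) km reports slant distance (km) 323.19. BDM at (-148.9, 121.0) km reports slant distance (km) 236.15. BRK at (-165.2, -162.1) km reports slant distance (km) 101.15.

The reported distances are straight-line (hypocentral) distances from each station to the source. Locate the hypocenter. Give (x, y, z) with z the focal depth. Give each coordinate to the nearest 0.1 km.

(-88.8, -104.9, 33.5)

Each station gives a sphere (x−x_i)² + (y−y_i)² + z² = d_i² (stations at z=0).
Subtracting the CMB sphere from PFO and BDM: z² cancels, leaving linear equations in x and y:
122.8 x + 118.0 y = -23282.30
-424.2 x + 89.0 y = 28329.46
Solving: x ≈ -88.793, y ≈ -104.903 km (keep extra digits for the depth step; rounded: -88.8, -104.9).
Then from the CMB sphere: z² = 239.02² − (x − 63.2)² − (y − 76.5)² with x = -88.793, y = -104.903, so z ≈ 33.491 ≈ 33.5 km.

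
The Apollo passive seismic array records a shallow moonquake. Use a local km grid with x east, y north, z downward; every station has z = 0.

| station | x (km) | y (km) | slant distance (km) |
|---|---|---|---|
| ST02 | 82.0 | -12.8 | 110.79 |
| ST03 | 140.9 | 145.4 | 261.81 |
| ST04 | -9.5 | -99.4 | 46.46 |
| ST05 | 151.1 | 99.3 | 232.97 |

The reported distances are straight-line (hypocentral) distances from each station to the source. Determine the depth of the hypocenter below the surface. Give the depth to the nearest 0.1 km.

Each station gives a sphere (x−x_i)² + (y−y_i)² + z² = d_i² (stations at z=0).
Subtracting the ST02 sphere from ST03 and ST04: z² cancels, leaving linear equations in x and y:
117.8 x + 316.4 y = -22163.92
-183.0 x − 173.2 y = 13198.66
Solving: x ≈ -8.994, y ≈ -66.702 km (keep extra digits for the depth step; rounded: -9.0, -66.7).
Then from the ST02 sphere: z² = 110.79² − (x − 82.0)² − (y + 12.8)² with x = -8.994, y = -66.702, so z ≈ 33.001 ≈ 33.0 km.
Check against ST05 (with the unrounded solution): distance 232.97 ≈ 232.97 km. ✓

33.0 km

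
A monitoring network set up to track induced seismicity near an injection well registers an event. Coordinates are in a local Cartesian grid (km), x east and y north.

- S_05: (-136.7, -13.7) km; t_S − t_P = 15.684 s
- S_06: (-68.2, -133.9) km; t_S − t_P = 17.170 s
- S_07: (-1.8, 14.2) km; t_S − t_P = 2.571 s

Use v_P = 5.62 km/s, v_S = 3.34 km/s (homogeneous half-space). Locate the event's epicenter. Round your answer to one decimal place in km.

(-7.8, -6.1)

Distance from S−P lag: d = Δt · v_P v_S / (v_P − v_S) = Δt · (5.62·3.34)/(5.62−3.34) ≈ 8.2328·Δt.
So d_S_05 = 129.12, d_S_06 = 141.36, d_S_07 = 21.17 km.
Circle about each station: (x + 136.7)² + (y + 13.7)² = 129.12²; (x + 68.2)² + (y + 133.9)² = 141.36²; (x + 1.8)² + (y − 14.2)² = 21.17².
Subtracting the S_05 equation from the S_06 and S_07 equations removes the quadratic terms:
137.0 x − 240.4 y = 395.19
269.8 x + 55.8 y = -2445.89
Solving the 2×2 system: x ≈ -7.8, y ≈ -6.1 km.
Check against S_05 (with the unrounded x, y): √((x + 136.7)²+(y + 13.7)²) = 129.12 ≈ 129.12 km. ✓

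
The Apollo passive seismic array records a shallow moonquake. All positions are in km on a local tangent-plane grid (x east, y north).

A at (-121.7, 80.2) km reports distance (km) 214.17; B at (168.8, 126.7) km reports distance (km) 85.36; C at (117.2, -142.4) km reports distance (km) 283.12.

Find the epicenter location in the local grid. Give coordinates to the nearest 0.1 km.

x ≈ 84.3 km, y ≈ 138.8 km

Circle about each station: (x + 121.7)² + (y − 80.2)² = 214.17²; (x − 168.8)² + (y − 126.7)² = 85.36²; (x − 117.2)² + (y + 142.4)² = 283.12².
Subtracting pairs of circle equations eliminates x²+y² and gives linear equations (the radical axes):
581.0 x + 93.0 y = 61885.86
477.8 x − 445.2 y = -21517.48
Solving the 2×2 system: x ≈ 84.3, y ≈ 138.8 km.
Check against A (with the unrounded x, y): √((x + 121.7)²+(y − 80.2)²) = 214.17 ≈ 214.17 km. ✓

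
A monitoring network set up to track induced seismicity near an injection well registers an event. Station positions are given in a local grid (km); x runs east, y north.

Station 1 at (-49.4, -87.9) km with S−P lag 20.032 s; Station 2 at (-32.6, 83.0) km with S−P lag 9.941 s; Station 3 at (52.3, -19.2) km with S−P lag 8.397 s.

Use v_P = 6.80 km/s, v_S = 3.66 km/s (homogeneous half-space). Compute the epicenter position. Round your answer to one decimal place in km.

Distance from S−P lag: d = Δt · v_P v_S / (v_P − v_S) = Δt · (6.80·3.66)/(6.80−3.66) ≈ 7.9261·Δt.
So d_Station 1 = 158.78, d_Station 2 = 78.79, d_Station 3 = 66.56 km.
Circle about each station: (x + 49.4)² + (y + 87.9)² = 158.78²; (x + 32.6)² + (y − 83.0)² = 78.79²; (x − 52.3)² + (y + 19.2)² = 66.56².
Subtracting the Station 1 equation from the Station 2 and Station 3 equations removes the quadratic terms:
33.6 x + 341.8 y = 16788.21
203.4 x + 137.4 y = 13718.01
Solving the 2×2 system: x ≈ 36.7, y ≈ 45.5 km.

x ≈ 36.7 km, y ≈ 45.5 km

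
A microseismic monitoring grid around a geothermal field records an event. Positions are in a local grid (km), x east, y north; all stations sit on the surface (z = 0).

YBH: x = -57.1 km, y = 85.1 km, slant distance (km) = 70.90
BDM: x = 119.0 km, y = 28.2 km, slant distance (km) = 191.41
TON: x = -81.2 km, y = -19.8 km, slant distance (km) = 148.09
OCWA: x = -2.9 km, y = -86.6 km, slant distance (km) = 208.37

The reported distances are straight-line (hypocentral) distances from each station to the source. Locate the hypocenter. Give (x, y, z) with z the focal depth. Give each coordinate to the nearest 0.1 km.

Each station gives a sphere (x−x_i)² + (y−y_i)² + z² = d_i² (stations at z=0).
Subtracting the YBH sphere from BDM and TON: z² cancels, leaving linear equations in x and y:
352.2 x − 113.8 y = -27157.16
-48.2 x − 209.8 y = -20420.78
Solving: x ≈ -42.502, y ≈ 107.099 km (keep extra digits for the depth step; rounded: -42.5, 107.1).
Then from the YBH sphere: z² = 70.90² − (x + 57.1)² − (y − 85.1)² with x = -42.502, y = 107.099, so z ≈ 65.801 ≈ 65.8 km.

(-42.5, 107.1, 65.8)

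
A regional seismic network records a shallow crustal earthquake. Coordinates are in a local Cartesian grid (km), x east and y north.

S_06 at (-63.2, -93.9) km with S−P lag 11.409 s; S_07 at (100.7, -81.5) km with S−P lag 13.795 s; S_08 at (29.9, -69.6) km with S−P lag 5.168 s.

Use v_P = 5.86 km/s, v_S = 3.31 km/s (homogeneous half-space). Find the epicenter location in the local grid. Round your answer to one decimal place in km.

x ≈ 4.5 km, y ≈ -39.6 km

Distance from S−P lag: d = Δt · v_P v_S / (v_P − v_S) = Δt · (5.86·3.31)/(5.86−3.31) ≈ 7.6065·Δt.
So d_S_06 = 86.78, d_S_07 = 104.93, d_S_08 = 39.31 km.
Circle about each station: (x + 63.2)² + (y + 93.9)² = 86.78²; (x − 100.7)² + (y + 81.5)² = 104.93²; (x − 29.9)² + (y + 69.6)² = 39.31².
Subtracting the S_06 equation from the S_07 and S_08 equations removes the quadratic terms:
327.8 x + 24.8 y = 491.75
186.2 x + 48.6 y = -1087.79
Solving the 2×2 system: x ≈ 4.5, y ≈ -39.6 km.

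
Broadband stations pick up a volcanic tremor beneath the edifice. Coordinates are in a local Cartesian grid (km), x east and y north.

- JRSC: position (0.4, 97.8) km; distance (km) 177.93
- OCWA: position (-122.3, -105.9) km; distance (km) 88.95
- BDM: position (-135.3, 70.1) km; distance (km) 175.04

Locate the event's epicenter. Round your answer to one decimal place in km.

Circle about each station: (x − 0.4)² + (y − 97.8)² = 177.93²; (x + 122.3)² + (y + 105.9)² = 88.95²; (x + 135.3)² + (y − 70.1)² = 175.04².
Subtracting the JRSC equation from the OCWA and BDM equations removes the quadratic terms:
-245.4 x − 407.4 y = 40354.08
-271.4 x − 55.4 y = 14675.18
Solving the 2×2 system: x ≈ -38.6, y ≈ -75.8 km.

x ≈ -38.6 km, y ≈ -75.8 km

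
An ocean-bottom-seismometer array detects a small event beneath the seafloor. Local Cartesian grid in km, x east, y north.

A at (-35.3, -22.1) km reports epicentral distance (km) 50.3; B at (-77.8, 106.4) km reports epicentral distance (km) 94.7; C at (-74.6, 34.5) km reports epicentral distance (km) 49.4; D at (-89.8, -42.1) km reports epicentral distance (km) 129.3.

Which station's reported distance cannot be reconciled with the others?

Solve using three stations at a time. Using A, B, C (subtract circle equations pairwise → linear system) gives (x, y) ≈ (-25.7, 27.3).
Distances from that point to each station vs reported:
  A: calculated 50.3 vs reported 50.3 → residual 0.0 km
  B: calculated 94.7 vs reported 94.7 → residual 0.0 km
  C: calculated 49.4 vs reported 49.4 → residual 0.0 km
  D: calculated 94.5 vs reported 129.3 → residual 34.8 km
A, B, C are mutually consistent (residuals ≈ 0); D is off by 34.8 km.

D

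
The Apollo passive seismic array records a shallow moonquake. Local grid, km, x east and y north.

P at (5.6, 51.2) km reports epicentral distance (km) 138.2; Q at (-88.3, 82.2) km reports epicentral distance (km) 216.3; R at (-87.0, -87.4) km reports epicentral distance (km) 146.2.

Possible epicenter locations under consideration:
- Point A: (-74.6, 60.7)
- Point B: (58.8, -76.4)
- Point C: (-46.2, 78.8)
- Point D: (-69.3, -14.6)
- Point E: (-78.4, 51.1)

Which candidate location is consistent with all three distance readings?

For each candidate, compare |candidate − station| to the reported distance:
Point A: residuals P 57.4, Q 190.8, R 2.4 → max 190.8 km
Point B: residuals P 0.0, Q 0.0, R 0.0 → max 0.0 km
Point C: residuals P 79.5, Q 174.1, R 24.9 → max 174.1 km
Point D: residuals P 38.5, Q 117.7, R 71.3 → max 117.7 km
Point E: residuals P 54.2, Q 183.7, R 7.4 → max 183.7 km
Only Point B has all residuals ≈ 0.

Point B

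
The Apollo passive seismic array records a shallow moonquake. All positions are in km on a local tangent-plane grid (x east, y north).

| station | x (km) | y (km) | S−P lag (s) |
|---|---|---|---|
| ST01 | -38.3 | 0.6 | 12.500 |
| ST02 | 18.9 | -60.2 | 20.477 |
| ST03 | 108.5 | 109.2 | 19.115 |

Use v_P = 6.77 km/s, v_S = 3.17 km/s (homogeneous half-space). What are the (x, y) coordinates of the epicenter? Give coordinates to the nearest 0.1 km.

(5.2, 61.1)

Distance from S−P lag: d = Δt · v_P v_S / (v_P − v_S) = Δt · (6.77·3.17)/(6.77−3.17) ≈ 5.9614·Δt.
So d_ST01 = 74.52, d_ST02 = 122.07, d_ST03 = 113.95 km.
Circle about each station: (x + 38.3)² + (y − 0.6)² = 74.52²; (x − 18.9)² + (y + 60.2)² = 122.07²; (x − 108.5)² + (y − 109.2)² = 113.95².
Subtracting the ST01 equation from the ST02 and ST03 equations removes the quadratic terms:
114.4 x − 121.6 y = -6833.85
293.6 x + 217.2 y = 14798.27
Solving the 2×2 system: x ≈ 5.2, y ≈ 61.1 km.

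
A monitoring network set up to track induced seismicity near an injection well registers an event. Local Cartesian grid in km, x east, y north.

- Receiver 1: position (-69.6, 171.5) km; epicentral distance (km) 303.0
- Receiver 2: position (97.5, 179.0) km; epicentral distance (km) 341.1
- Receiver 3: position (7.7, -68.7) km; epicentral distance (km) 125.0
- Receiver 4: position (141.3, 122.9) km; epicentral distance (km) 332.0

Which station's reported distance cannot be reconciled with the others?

Receiver 1

Solve using three stations at a time. Using Receiver 2, Receiver 3, Receiver 4 (subtract circle equations pairwise → linear system) gives (x, y) ≈ (-115.7, -87.2).
Distances from that point to each station vs reported:
  Receiver 1: calculated 262.7 vs reported 303.0 → residual 40.3 km
  Receiver 2: calculated 341.0 vs reported 341.1 → residual 0.1 km
  Receiver 3: calculated 124.7 vs reported 125.0 → residual 0.3 km
  Receiver 4: calculated 331.9 vs reported 332.0 → residual 0.1 km
Receiver 2, Receiver 3, Receiver 4 are mutually consistent (residuals ≈ 0); Receiver 1 is off by 40.3 km.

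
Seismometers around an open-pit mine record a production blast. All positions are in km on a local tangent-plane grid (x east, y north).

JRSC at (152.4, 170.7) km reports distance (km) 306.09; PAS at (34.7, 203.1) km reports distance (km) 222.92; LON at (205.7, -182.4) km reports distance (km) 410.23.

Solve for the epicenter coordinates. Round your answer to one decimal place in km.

x ≈ -130.2 km, y ≈ 53.1 km

Circle about each station: (x − 152.4)² + (y − 170.7)² = 306.09²; (x − 34.7)² + (y − 203.1)² = 222.92²; (x − 205.7)² + (y + 182.4)² = 410.23².
Subtracting the JRSC equation from the PAS and LON equations removes the quadratic terms:
-235.4 x + 64.8 y = 34087.21
106.6 x − 706.2 y = -51379.56
Solving the 2×2 system: x ≈ -130.2, y ≈ 53.1 km.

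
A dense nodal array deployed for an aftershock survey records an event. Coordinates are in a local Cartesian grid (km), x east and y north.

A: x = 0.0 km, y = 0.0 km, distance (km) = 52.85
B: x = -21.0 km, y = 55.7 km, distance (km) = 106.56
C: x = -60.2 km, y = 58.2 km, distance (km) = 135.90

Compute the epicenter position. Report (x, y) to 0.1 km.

(44.7, -28.2)

Circle about each station: x² + y² = 52.85²; (x + 21.0)² + (y − 55.7)² = 106.56²; (x + 60.2)² + (y − 58.2)² = 135.90².
Subtracting pairs of circle equations eliminates x²+y² and gives linear equations (the radical axes):
-42.0 x + 111.4 y = -5018.42
-120.4 x + 116.4 y = -8664.41
Solving the 2×2 system: x ≈ 44.7, y ≈ -28.2 km.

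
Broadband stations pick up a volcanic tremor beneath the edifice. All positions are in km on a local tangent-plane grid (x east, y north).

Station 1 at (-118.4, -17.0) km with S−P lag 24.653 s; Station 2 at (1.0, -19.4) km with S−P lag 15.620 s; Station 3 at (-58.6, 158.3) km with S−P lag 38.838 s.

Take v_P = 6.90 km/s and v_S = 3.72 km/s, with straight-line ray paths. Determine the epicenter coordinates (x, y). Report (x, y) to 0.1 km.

Distance from S−P lag: d = Δt · v_P v_S / (v_P − v_S) = Δt · (6.90·3.72)/(6.90−3.72) ≈ 8.0717·Δt.
So d_Station 1 = 198.99, d_Station 2 = 126.08, d_Station 3 = 313.49 km.
Circle about each station: (x + 118.4)² + (y + 17.0)² = 198.99²; (x − 1.0)² + (y + 19.4)² = 126.08²; (x + 58.6)² + (y − 158.3)² = 313.49².
Subtracting the Station 1 equation from the Station 2 and Station 3 equations removes the quadratic terms:
238.8 x − 4.8 y = 9770.65
119.6 x + 350.6 y = -44493.67
Solving the 2×2 system: x ≈ 38.1, y ≈ -139.9 km.

x ≈ 38.1 km, y ≈ -139.9 km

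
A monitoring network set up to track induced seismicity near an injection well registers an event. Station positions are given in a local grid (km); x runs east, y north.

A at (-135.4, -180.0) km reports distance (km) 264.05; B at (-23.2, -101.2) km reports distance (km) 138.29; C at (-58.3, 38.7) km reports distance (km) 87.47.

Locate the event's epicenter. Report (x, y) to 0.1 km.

28.4 km east, 27.1 km north

Circle about each station: (x + 135.4)² + (y + 180.0)² = 264.05²; (x + 23.2)² + (y + 101.2)² = 138.29²; (x + 58.3)² + (y − 38.7)² = 87.47².
Subtracting pairs of circle equations eliminates x²+y² and gives linear equations (the radical axes):
224.4 x + 157.6 y = 10644.80
154.2 x + 437.4 y = 16234.82
Solving the 2×2 system: x ≈ 28.4, y ≈ 27.1 km.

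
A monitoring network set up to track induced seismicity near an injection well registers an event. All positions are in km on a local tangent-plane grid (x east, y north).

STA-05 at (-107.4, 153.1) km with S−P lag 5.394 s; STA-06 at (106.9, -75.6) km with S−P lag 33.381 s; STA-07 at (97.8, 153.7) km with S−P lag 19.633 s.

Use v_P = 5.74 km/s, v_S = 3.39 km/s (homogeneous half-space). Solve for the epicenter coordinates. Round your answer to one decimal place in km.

Distance from S−P lag: d = Δt · v_P v_S / (v_P − v_S) = Δt · (5.74·3.39)/(5.74−3.39) ≈ 8.2803·Δt.
So d_STA-05 = 44.66, d_STA-06 = 276.40, d_STA-07 = 162.57 km.
Circle about each station: (x + 107.4)² + (y − 153.1)² = 44.66²; (x − 106.9)² + (y + 75.6)² = 276.40²; (x − 97.8)² + (y − 153.7)² = 162.57².
Subtracting pairs of circle equations eliminates x²+y² and gives linear equations (the radical axes):
428.6 x − 457.4 y = -92233.84
410.4 x + 1.2 y = -26220.33
Solving the 2×2 system: x ≈ -64.3, y ≈ 141.4 km.

x ≈ -64.3 km, y ≈ 141.4 km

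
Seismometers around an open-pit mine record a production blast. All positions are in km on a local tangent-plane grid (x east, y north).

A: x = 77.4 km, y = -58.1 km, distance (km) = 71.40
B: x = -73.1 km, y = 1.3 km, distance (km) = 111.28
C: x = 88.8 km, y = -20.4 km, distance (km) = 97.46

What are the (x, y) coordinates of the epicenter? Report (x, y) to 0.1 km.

8.0 km east, -74.9 km north

Circle about each station: (x − 77.4)² + (y + 58.1)² = 71.40²; (x + 73.1)² + (y − 1.3)² = 111.28²; (x − 88.8)² + (y + 20.4)² = 97.46².
Subtracting the A equation from the B and C equations removes the quadratic terms:
-301.0 x + 118.8 y = -11306.35
22.8 x + 75.4 y = -5465.26
Solving the 2×2 system: x ≈ 8.0, y ≈ -74.9 km.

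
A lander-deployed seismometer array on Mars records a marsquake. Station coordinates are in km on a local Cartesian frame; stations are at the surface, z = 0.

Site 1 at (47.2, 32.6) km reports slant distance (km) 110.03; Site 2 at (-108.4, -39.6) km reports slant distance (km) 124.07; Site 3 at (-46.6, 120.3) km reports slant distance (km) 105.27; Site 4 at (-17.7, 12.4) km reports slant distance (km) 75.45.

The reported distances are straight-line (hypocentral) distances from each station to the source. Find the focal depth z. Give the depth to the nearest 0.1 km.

Each station gives a sphere (x−x_i)² + (y−y_i)² + z² = d_i² (stations at z=0).
Subtracting the Site 1 sphere from Site 2 and Site 3: z² cancels, leaving linear equations in x and y:
-311.2 x − 144.4 y = 6741.36
-187.6 x + 175.4 y = 14377.88
Solving: x ≈ -39.898, y ≈ 39.299 km (keep extra digits for the depth step; rounded: -39.9, 39.3).
Then from the Site 1 sphere: z² = 110.03² − (x − 47.2)² − (y − 32.6)² with x = -39.898, y = 39.299, so z ≈ 66.900 ≈ 66.9 km.

66.9 km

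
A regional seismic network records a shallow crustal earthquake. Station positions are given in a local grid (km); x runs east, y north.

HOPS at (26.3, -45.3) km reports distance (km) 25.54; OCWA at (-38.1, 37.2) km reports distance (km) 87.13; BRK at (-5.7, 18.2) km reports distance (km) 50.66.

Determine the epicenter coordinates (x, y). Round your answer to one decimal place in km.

Circle about each station: (x − 26.3)² + (y + 45.3)² = 25.54²; (x + 38.1)² + (y − 37.2)² = 87.13²; (x + 5.7)² + (y − 18.2)² = 50.66².
Subtracting the HOPS equation from the OCWA and BRK equations removes the quadratic terms:
-128.8 x + 165.0 y = -6847.68
-64.0 x + 127.0 y = -4294.19
Solving the 2×2 system: x ≈ 27.8, y ≈ -19.8 km.

(27.8, -19.8)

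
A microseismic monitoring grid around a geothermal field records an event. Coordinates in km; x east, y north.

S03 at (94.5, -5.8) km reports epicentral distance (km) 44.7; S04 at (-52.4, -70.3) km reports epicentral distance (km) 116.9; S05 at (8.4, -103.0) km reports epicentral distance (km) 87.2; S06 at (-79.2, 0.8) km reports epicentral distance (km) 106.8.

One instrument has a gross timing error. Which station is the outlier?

S06

Solve using three stations at a time. Using S03, S04, S05 (subtract circle equations pairwise → linear system) gives (x, y) ≈ (57.7, -31.1).
Distances from that point to each station vs reported:
  S03: calculated 44.7 vs reported 44.7 → residual 0.0 km
  S04: calculated 116.9 vs reported 116.9 → residual 0.0 km
  S05: calculated 87.2 vs reported 87.2 → residual 0.0 km
  S06: calculated 140.6 vs reported 106.8 → residual 33.8 km
S03, S04, S05 are mutually consistent (residuals ≈ 0); S06 is off by 33.8 km.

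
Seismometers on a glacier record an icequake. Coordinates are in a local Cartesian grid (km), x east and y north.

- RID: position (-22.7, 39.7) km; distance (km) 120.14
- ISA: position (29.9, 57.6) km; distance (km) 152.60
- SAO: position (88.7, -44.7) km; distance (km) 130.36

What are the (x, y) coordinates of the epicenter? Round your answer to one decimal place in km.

(-36.9, -79.6)

Circle about each station: (x + 22.7)² + (y − 39.7)² = 120.14²; (x − 29.9)² + (y − 57.6)² = 152.60²; (x − 88.7)² + (y + 44.7)² = 130.36².
Subtracting the RID equation from the ISA and SAO equations removes the quadratic terms:
105.2 x + 35.8 y = -6732.75
222.8 x − 168.8 y = 5214.29
Solving the 2×2 system: x ≈ -36.9, y ≈ -79.6 km.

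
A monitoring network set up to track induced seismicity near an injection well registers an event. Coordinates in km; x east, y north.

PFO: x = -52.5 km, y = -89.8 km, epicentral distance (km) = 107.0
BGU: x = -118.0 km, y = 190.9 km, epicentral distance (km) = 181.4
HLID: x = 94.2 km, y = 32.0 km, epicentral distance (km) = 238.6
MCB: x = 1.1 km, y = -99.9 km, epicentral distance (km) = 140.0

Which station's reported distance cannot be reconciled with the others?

HLID

Solve using three stations at a time. Using PFO, BGU, MCB (subtract circle equations pairwise → linear system) gives (x, y) ≈ (-81.4, 13.2).
Distances from that point to each station vs reported:
  PFO: calculated 107.0 vs reported 107.0 → residual 0.0 km
  BGU: calculated 181.4 vs reported 181.4 → residual 0.0 km
  HLID: calculated 176.6 vs reported 238.6 → residual 62.0 km
  MCB: calculated 140.0 vs reported 140.0 → residual 0.0 km
PFO, BGU, MCB are mutually consistent (residuals ≈ 0); HLID is off by 62.0 km.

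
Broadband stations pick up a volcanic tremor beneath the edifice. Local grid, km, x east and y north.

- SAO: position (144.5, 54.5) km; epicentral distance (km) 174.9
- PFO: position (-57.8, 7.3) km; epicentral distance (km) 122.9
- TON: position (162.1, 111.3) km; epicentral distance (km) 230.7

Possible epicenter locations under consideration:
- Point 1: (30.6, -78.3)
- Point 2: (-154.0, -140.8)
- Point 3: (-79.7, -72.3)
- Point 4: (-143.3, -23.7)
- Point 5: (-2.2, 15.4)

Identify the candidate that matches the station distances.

Point 1

For each candidate, compare |candidate − station| to the reported distance:
Point 1: residuals SAO 0.1, PFO 0.2, TON 0.0 → max 0.2 km
Point 2: residuals SAO 181.8, PFO 53.7, TON 173.6 → max 181.8 km
Point 3: residuals SAO 82.7, PFO 40.3, TON 72.9 → max 82.7 km
Point 4: residuals SAO 123.3, PFO 32.0, TON 103.2 → max 123.3 km
Point 5: residuals SAO 23.1, PFO 66.7, TON 40.5 → max 66.7 km
Only Point 1 has all residuals ≈ 0.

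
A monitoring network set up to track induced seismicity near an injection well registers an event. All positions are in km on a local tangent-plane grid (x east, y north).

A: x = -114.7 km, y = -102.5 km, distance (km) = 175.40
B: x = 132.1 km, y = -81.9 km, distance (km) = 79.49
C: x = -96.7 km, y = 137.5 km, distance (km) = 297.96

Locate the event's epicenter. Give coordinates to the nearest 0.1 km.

Circle about each station: (x + 114.7)² + (y + 102.5)² = 175.40²; (x − 132.1)² + (y + 81.9)² = 79.49²; (x + 96.7)² + (y − 137.5)² = 297.96².
Subtracting the A equation from the B and C equations removes the quadratic terms:
493.6 x + 41.2 y = 24942.18
36.0 x + 480.0 y = -53420.20
Solving the 2×2 system: x ≈ 60.2, y ≈ -115.8 km.

(60.2, -115.8)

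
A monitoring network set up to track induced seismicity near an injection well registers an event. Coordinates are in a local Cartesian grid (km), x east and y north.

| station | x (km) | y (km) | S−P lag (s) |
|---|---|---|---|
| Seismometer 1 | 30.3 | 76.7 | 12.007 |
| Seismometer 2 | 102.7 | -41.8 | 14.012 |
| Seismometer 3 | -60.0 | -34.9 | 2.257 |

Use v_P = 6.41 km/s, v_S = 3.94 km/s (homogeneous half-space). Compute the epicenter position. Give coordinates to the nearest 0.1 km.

x ≈ -39.5 km, y ≈ -24.3 km

Distance from S−P lag: d = Δt · v_P v_S / (v_P − v_S) = Δt · (6.41·3.94)/(6.41−3.94) ≈ 10.2249·Δt.
So d_Seismometer 1 = 122.77, d_Seismometer 2 = 143.27, d_Seismometer 3 = 23.08 km.
Circle about each station: (x − 30.3)² + (y − 76.7)² = 122.77²; (x − 102.7)² + (y + 41.8)² = 143.27²; (x + 60.0)² + (y + 34.9)² = 23.08².
Subtracting pairs of circle equations eliminates x²+y² and gives linear equations (the radical axes):
144.8 x − 237.0 y = 39.73
-180.6 x − 223.2 y = 12556.82
Solving the 2×2 system: x ≈ -39.5, y ≈ -24.3 km.
Check against Seismometer 1 (with the unrounded x, y): √((x − 30.3)²+(y − 76.7)²) = 122.77 ≈ 122.77 km. ✓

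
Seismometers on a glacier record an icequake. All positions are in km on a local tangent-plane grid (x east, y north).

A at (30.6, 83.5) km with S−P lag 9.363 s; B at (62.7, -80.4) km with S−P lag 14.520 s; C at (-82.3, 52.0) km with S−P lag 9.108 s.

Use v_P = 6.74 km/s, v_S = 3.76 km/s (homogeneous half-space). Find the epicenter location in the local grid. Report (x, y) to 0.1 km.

Distance from S−P lag: d = Δt · v_P v_S / (v_P − v_S) = Δt · (6.74·3.76)/(6.74−3.76) ≈ 8.5042·Δt.
So d_A = 79.62, d_B = 123.48, d_C = 77.46 km.
Circle about each station: (x − 30.6)² + (y − 83.5)² = 79.62²; (x − 62.7)² + (y + 80.4)² = 123.48²; (x + 82.3)² + (y − 52.0)² = 77.46².
Subtracting the A equation from the B and C equations removes the quadratic terms:
64.2 x − 327.8 y = -6421.13
-225.8 x − 63.0 y = 1907.97
Solving the 2×2 system: x ≈ -13.2, y ≈ 17.0 km.

-13.2 km east, 17.0 km north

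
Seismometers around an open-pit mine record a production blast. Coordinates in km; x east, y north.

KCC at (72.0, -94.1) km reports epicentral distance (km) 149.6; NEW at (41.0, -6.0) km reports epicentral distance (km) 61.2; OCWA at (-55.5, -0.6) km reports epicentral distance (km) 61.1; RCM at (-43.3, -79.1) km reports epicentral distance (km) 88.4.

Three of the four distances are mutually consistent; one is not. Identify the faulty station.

Solve using three stations at a time. Using KCC, NEW, OCWA (subtract circle equations pairwise → linear system) gives (x, y) ≈ (-5.2, 34.0).
Distances from that point to each station vs reported:
  KCC: calculated 149.6 vs reported 149.6 → residual 0.0 km
  NEW: calculated 61.1 vs reported 61.2 → residual 0.1 km
  OCWA: calculated 61.0 vs reported 61.1 → residual 0.1 km
  RCM: calculated 119.3 vs reported 88.4 → residual 30.9 km
KCC, NEW, OCWA are mutually consistent (residuals ≈ 0); RCM is off by 30.9 km.

RCM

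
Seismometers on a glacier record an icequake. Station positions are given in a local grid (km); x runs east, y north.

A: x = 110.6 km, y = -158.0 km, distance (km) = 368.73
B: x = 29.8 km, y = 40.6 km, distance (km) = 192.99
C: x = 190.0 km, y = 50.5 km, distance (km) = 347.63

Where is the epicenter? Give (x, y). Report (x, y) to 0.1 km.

x ≈ -154.3 km, y ≈ 98.5 km

Circle about each station: (x − 110.6)² + (y + 158.0)² = 368.73²; (x − 29.8)² + (y − 40.6)² = 192.99²; (x − 190.0)² + (y − 50.5)² = 347.63².
Subtracting the A equation from the B and C equations removes the quadratic terms:
-161.6 x + 397.2 y = 64056.71
158.8 x + 417.0 y = 16569.09
Solving the 2×2 system: x ≈ -154.3, y ≈ 98.5 km.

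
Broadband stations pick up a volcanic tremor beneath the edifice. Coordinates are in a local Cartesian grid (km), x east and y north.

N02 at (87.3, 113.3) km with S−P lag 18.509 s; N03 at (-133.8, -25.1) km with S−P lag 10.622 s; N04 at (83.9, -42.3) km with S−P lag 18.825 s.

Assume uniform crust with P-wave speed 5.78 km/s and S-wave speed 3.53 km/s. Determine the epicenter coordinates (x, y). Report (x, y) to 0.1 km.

Distance from S−P lag: d = Δt · v_P v_S / (v_P − v_S) = Δt · (5.78·3.53)/(5.78−3.53) ≈ 9.0682·Δt.
So d_N02 = 167.84, d_N03 = 96.32, d_N04 = 170.71 km.
Circle about each station: (x − 87.3)² + (y − 113.3)² = 167.84²; (x + 133.8)² + (y + 25.1)² = 96.32²; (x − 83.9)² + (y + 42.3)² = 170.71².
Subtracting the N02 equation from the N03 and N04 equations removes the quadratic terms:
-442.2 x − 276.8 y = 16966.99
-6.8 x − 311.2 y = -12601.32
Solving the 2×2 system: x ≈ -64.6, y ≈ 41.9 km.

(-64.6, 41.9)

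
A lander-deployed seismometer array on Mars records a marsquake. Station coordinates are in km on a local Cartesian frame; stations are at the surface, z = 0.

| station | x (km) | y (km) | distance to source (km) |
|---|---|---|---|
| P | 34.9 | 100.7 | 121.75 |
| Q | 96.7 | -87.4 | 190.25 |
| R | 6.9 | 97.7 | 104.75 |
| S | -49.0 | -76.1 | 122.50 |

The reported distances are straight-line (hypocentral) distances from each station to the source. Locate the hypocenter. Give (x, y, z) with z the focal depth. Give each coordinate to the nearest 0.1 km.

Each station gives a sphere (x−x_i)² + (y−y_i)² + z² = d_i² (stations at z=0).
Subtracting the P sphere from Q and R: z² cancels, leaving linear equations in x and y:
123.6 x − 376.2 y = -15740.85
-56.0 x − 6.0 y = 2084.90
Solving: x ≈ -40.295, y ≈ 28.603 km (keep extra digits for the depth step; rounded: -40.3, 28.6).
Then from the P sphere: z² = 121.75² − (x − 34.9)² − (y − 100.7)² with x = -40.295, y = 28.603, so z ≈ 63.014 ≈ 63.0 km.

x ≈ -40.3 km, y ≈ 28.6 km, depth ≈ 63.0 km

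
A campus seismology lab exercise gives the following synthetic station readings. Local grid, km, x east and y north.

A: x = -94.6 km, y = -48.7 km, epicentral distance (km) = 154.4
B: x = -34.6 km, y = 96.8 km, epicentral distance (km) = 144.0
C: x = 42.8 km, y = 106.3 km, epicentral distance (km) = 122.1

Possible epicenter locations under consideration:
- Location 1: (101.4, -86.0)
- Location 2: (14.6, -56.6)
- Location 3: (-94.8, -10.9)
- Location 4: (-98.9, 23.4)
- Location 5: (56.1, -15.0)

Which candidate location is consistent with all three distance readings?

Location 5

For each candidate, compare |candidate − station| to the reported distance:
Location 1: residuals A 45.1, B 83.8, C 78.9 → max 83.8 km
Location 2: residuals A 44.9, B 17.1, C 43.2 → max 44.9 km
Location 3: residuals A 116.6, B 20.6, C 58.6 → max 116.6 km
Location 4: residuals A 82.2, B 46.4, C 42.1 → max 82.2 km
Location 5: residuals A 0.0, B 0.0, C 0.1 → max 0.1 km
Only Location 5 has all residuals ≈ 0.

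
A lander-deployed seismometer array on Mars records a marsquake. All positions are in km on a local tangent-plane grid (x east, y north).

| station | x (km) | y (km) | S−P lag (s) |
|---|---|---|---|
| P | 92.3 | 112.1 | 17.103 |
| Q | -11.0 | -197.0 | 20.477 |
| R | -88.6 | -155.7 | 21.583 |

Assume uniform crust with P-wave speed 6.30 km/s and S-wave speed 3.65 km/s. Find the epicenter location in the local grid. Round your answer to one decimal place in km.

Distance from S−P lag: d = Δt · v_P v_S / (v_P − v_S) = Δt · (6.30·3.65)/(6.30−3.65) ≈ 8.6774·Δt.
So d_P = 148.41, d_Q = 177.69, d_R = 187.28 km.
Circle about each station: (x − 92.3)² + (y − 112.1)² = 148.41²; (x + 11.0)² + (y + 197.0)² = 177.69²; (x + 88.6)² + (y + 155.7)² = 187.28².
Subtracting pairs of circle equations eliminates x²+y² and gives linear equations (the radical axes):
-206.6 x − 618.2 y = 8296.09
-361.8 x − 535.6 y = -2041.52
Solving the 2×2 system: x ≈ 50.5, y ≈ -30.3 km.
Check against P (with the unrounded x, y): √((x − 92.3)²+(y − 112.1)²) = 148.40 ≈ 148.41 km. ✓

x ≈ 50.5 km, y ≈ -30.3 km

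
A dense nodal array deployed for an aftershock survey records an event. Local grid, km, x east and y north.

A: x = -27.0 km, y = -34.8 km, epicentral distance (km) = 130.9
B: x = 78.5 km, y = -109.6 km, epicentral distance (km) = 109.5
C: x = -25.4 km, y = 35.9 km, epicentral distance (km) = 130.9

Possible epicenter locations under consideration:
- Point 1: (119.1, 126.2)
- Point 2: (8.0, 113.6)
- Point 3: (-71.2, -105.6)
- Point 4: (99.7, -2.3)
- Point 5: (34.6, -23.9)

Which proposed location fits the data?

Point 4

For each candidate, compare |candidate − station| to the reported distance:
Point 1: residuals A 86.5, B 129.8, C 39.5 → max 129.8 km
Point 2: residuals A 21.6, B 124.6, C 46.3 → max 124.6 km
Point 3: residuals A 47.4, B 40.3, C 17.8 → max 47.4 km
Point 4: residuals A 0.1, B 0.1, C 0.1 → max 0.1 km
Point 5: residuals A 68.3, B 13.2, C 46.2 → max 68.3 km
Only Point 4 has all residuals ≈ 0.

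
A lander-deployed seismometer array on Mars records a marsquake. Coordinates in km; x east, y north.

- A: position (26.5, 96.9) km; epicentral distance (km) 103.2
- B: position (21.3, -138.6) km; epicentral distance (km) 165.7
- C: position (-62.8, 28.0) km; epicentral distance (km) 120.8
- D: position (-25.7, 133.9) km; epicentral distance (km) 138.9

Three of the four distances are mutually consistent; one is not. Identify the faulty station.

A

Solve using three stations at a time. Using B, C, D (subtract circle equations pairwise → linear system) gives (x, y) ≈ (57.9, 23.0).
Distances from that point to each station vs reported:
  A: calculated 80.3 vs reported 103.2 → residual 22.9 km
  B: calculated 165.7 vs reported 165.7 → residual 0.0 km
  C: calculated 120.8 vs reported 120.8 → residual 0.0 km
  D: calculated 138.9 vs reported 138.9 → residual 0.0 km
B, C, D are mutually consistent (residuals ≈ 0); A is off by 22.9 km.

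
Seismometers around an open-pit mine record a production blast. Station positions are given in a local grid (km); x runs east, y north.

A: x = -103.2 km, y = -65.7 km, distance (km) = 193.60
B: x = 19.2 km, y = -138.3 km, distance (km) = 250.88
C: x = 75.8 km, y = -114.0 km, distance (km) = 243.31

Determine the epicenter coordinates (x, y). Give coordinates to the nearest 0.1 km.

Circle about each station: (x + 103.2)² + (y + 65.7)² = 193.60²; (x − 19.2)² + (y + 138.3)² = 250.88²; (x − 75.8)² + (y + 114.0)² = 243.31².
Subtracting the A equation from the B and C equations removes the quadratic terms:
244.8 x − 145.2 y = -20931.01
358.0 x − 96.6 y = -17943.89
Solving the 2×2 system: x ≈ -20.6, y ≈ 109.4 km.

-20.6 km east, 109.4 km north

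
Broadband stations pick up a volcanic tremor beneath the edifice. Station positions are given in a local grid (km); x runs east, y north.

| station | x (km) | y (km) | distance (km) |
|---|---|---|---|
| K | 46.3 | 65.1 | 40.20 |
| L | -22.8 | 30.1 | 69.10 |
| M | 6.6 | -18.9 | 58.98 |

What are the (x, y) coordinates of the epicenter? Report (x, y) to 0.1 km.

Circle about each station: (x − 46.3)² + (y − 65.1)² = 40.20²; (x + 22.8)² + (y − 30.1)² = 69.10²; (x − 6.6)² + (y + 18.9)² = 58.98².
Subtracting the K equation from the L and M equations removes the quadratic terms:
-138.2 x − 70.0 y = -8114.62
-79.4 x − 168.0 y = -7843.53
Solving the 2×2 system: x ≈ 46.1, y ≈ 24.9 km.

x ≈ 46.1 km, y ≈ 24.9 km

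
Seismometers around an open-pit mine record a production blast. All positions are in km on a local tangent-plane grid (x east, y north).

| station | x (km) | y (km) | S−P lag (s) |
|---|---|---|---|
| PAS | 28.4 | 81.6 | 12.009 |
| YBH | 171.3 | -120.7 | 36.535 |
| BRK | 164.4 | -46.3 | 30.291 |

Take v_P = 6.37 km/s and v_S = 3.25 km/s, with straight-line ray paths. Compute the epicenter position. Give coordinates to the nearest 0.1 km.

(-24.6, 22.1)

Distance from S−P lag: d = Δt · v_P v_S / (v_P − v_S) = Δt · (6.37·3.25)/(6.37−3.25) ≈ 6.6354·Δt.
So d_PAS = 79.68, d_YBH = 242.42, d_BRK = 200.99 km.
Circle about each station: (x − 28.4)² + (y − 81.6)² = 79.68²; (x − 171.3)² + (y + 120.7)² = 242.42²; (x − 164.4)² + (y + 46.3)² = 200.99².
Subtracting the PAS equation from the YBH and BRK equations removes the quadratic terms:
285.8 x − 404.6 y = -15971.49
272.0 x − 255.8 y = -12342.15
Solving the 2×2 system: x ≈ -24.6, y ≈ 22.1 km.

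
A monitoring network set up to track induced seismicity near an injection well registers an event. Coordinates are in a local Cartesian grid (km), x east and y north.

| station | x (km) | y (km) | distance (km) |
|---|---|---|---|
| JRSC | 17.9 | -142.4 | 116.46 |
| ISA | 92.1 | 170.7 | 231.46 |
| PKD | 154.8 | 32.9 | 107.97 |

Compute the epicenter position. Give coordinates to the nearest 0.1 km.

(100.8, -60.6)

Circle about each station: (x − 17.9)² + (y + 142.4)² = 116.46²; (x − 92.1)² + (y − 170.7)² = 231.46²; (x − 154.8)² + (y − 32.9)² = 107.97².
Subtracting pairs of circle equations eliminates x²+y² and gives linear equations (the radical axes):
148.4 x + 626.2 y = -22988.07
273.8 x + 350.6 y = 6352.69
Solving the 2×2 system: x ≈ 100.8, y ≈ -60.6 km.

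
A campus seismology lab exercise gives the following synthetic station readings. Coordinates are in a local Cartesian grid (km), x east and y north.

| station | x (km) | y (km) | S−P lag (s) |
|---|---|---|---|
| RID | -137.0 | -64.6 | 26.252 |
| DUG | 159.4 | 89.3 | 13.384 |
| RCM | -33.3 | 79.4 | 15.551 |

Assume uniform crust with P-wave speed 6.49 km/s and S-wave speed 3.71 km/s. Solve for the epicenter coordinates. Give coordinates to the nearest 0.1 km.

79.3 km east, 5.5 km north

Distance from S−P lag: d = Δt · v_P v_S / (v_P − v_S) = Δt · (6.49·3.71)/(6.49−3.71) ≈ 8.6611·Δt.
So d_RID = 227.37, d_DUG = 115.92, d_RCM = 134.69 km.
Circle about each station: (x + 137.0)² + (y + 64.6)² = 227.37²; (x − 159.4)² + (y − 89.3)² = 115.92²; (x + 33.3)² + (y − 79.4)² = 134.69².
Subtracting the RID equation from the DUG and RCM equations removes the quadratic terms:
592.8 x + 307.8 y = 48700.36
207.4 x + 288.0 y = 18026.81
Solving the 2×2 system: x ≈ 79.3, y ≈ 5.5 km.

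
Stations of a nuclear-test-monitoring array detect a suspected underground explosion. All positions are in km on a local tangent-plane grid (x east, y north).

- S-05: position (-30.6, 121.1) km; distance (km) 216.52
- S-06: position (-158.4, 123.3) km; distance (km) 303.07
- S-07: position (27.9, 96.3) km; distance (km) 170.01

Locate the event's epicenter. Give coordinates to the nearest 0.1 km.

x ≈ 78.2 km, y ≈ -66.1 km

Circle about each station: (x + 30.6)² + (y − 121.1)² = 216.52²; (x + 158.4)² + (y − 123.3)² = 303.07²; (x − 27.9)² + (y − 96.3)² = 170.01².
Subtracting the S-05 equation from the S-06 and S-07 equations removes the quadratic terms:
-255.6 x + 4.4 y = -20278.63
117.0 x − 49.6 y = 12428.04
Solving the 2×2 system: x ≈ 78.2, y ≈ -66.1 km.
Check against S-05 (with the unrounded x, y): √((x + 30.6)²+(y − 121.1)²) = 216.52 ≈ 216.52 km. ✓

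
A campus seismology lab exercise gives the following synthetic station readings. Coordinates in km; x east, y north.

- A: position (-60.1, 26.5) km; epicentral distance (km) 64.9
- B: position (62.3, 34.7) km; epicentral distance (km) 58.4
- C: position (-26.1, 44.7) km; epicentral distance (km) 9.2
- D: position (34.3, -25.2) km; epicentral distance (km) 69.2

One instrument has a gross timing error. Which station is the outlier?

Solve using three stations at a time. Using A, B, D (subtract circle equations pairwise → linear system) gives (x, y) ≈ (3.9, 37.0).
Distances from that point to each station vs reported:
  A: calculated 64.9 vs reported 64.9 → residual 0.0 km
  B: calculated 58.4 vs reported 58.4 → residual 0.0 km
  C: calculated 31.0 vs reported 9.2 → residual 21.8 km
  D: calculated 69.2 vs reported 69.2 → residual 0.0 km
A, B, D are mutually consistent (residuals ≈ 0); C is off by 21.8 km.

C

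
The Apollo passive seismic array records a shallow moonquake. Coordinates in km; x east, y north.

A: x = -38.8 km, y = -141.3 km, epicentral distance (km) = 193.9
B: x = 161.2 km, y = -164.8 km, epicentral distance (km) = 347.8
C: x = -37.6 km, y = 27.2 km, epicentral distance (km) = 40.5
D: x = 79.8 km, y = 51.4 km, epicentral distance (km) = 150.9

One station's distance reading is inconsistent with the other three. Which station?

B

Solve using three stations at a time. Using A, C, D (subtract circle equations pairwise → linear system) gives (x, y) ≈ (-71.1, 49.9).
Distances from that point to each station vs reported:
  A: calculated 193.9 vs reported 193.9 → residual 0.0 km
  B: calculated 316.3 vs reported 347.8 → residual 31.5 km
  C: calculated 40.4 vs reported 40.5 → residual 0.1 km
  D: calculated 150.9 vs reported 150.9 → residual 0.0 km
A, C, D are mutually consistent (residuals ≈ 0); B is off by 31.5 km.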